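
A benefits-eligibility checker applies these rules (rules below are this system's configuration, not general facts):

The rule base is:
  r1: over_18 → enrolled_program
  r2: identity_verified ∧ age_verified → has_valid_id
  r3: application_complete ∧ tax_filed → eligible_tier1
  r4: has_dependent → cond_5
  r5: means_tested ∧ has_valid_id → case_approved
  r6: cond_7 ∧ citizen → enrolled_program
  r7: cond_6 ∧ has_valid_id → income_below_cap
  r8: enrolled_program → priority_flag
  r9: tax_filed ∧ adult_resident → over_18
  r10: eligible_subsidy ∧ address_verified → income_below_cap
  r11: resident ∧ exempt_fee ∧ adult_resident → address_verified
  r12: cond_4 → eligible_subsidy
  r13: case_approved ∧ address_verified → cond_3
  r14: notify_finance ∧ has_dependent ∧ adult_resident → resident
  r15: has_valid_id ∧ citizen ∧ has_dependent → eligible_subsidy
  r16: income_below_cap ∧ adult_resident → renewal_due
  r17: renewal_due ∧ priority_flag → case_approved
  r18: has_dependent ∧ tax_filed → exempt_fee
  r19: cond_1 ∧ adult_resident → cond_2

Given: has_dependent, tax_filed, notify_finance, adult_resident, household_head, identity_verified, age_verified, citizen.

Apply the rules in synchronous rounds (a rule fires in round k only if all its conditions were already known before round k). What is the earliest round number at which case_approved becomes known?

5

Round 1: r2 [identity_verified ∧ age_verified → has_valid_id]; r4 [has_dependent → cond_5]; r9 [tax_filed ∧ adult_resident → over_18]; r14 [notify_finance ∧ has_dependent ∧ adult_resident → resident]; r18 [has_dependent ∧ tax_filed → exempt_fee]. New: has_valid_id, cond_5, over_18, resident, exempt_fee.
Round 2: r1 [over_18 → enrolled_program]; r11 [resident ∧ exempt_fee ∧ adult_resident → address_verified]; r15 [has_valid_id ∧ citizen ∧ has_dependent → eligible_subsidy]. New: enrolled_program, address_verified, eligible_subsidy.
Round 3: r8 [enrolled_program → priority_flag]; r10 [eligible_subsidy ∧ address_verified → income_below_cap]. New: priority_flag, income_below_cap.
Round 4: r16 [income_below_cap ∧ adult_resident → renewal_due]. New: renewal_due.
Round 5: r17 [renewal_due ∧ priority_flag → case_approved]. New: case_approved.
case_approved first appears in round 5.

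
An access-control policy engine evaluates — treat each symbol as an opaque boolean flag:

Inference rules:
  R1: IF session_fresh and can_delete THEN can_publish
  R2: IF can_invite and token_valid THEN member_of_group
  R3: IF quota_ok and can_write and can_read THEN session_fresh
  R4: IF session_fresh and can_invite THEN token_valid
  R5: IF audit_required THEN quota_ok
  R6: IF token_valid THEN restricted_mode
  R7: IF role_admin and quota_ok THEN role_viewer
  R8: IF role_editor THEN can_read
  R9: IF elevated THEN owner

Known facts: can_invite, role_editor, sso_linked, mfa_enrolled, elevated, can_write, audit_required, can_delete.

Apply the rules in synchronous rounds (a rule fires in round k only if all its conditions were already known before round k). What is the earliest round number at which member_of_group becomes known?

4

Round 1 fires R5, R8, R9, giving quota_ok, can_read, owner.
Round 2 fires R3, giving session_fresh.
Round 3 fires R1, R4, giving can_publish, token_valid.
Round 4 fires R2, R6, giving member_of_group, restricted_mode.
member_of_group first appears in round 4.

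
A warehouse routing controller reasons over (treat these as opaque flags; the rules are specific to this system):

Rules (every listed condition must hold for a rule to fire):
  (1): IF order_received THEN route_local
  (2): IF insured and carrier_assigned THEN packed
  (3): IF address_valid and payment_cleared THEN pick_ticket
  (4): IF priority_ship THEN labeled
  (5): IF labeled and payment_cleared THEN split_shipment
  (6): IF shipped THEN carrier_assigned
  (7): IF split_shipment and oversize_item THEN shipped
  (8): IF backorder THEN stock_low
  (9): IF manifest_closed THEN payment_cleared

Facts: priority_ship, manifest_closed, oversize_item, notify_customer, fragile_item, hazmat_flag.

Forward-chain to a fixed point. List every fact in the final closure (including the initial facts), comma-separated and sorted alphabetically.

Round 1: (4) [IF priority_ship THEN labeled]; (9) [IF manifest_closed THEN payment_cleared]. New: labeled, payment_cleared.
Round 2: (5) [IF labeled and payment_cleared THEN split_shipment]. New: split_shipment.
Round 3: (7) [IF split_shipment and oversize_item THEN shipped]. New: shipped.
Round 4: (6) [IF shipped THEN carrier_assigned]. New: carrier_assigned.

carrier_assigned, fragile_item, hazmat_flag, labeled, manifest_closed, notify_customer, oversize_item, payment_cleared, priority_ship, shipped, split_shipment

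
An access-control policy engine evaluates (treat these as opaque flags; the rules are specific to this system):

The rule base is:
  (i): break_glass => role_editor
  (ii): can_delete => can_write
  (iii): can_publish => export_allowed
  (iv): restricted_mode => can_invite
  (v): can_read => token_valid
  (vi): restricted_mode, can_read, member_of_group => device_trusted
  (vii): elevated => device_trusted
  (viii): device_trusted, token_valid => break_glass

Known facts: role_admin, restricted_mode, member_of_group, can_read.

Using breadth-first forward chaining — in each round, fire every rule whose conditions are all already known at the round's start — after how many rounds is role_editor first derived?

Round 1: (iv) [restricted_mode => can_invite]; (v) [can_read => token_valid]; (vi) [restricted_mode, can_read, member_of_group => device_trusted]. New: can_invite, token_valid, device_trusted.
Round 2: (viii) [device_trusted, token_valid => break_glass]. New: break_glass.
Round 3: (i) [break_glass => role_editor]. New: role_editor.
role_editor first appears in round 3.

3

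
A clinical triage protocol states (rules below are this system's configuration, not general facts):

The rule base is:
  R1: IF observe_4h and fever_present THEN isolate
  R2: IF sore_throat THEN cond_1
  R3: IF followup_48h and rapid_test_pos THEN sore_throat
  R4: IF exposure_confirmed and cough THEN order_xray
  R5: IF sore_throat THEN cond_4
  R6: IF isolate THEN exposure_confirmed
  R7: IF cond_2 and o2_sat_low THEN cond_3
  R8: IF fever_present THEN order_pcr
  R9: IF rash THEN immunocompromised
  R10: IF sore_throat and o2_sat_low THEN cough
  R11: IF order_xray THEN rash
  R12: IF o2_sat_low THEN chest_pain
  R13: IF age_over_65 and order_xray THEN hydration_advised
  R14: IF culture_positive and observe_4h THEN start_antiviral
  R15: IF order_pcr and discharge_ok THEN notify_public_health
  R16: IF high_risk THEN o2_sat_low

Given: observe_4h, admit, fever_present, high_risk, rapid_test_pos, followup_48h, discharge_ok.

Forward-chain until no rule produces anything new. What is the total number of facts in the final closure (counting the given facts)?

Round 1: R1 [IF observe_4h and fever_present THEN isolate]; R3 [IF followup_48h and rapid_test_pos THEN sore_throat]; R8 [IF fever_present THEN order_pcr]; R16 [IF high_risk THEN o2_sat_low]. Adds isolate, sore_throat, order_pcr, o2_sat_low.
Round 2: R2 [IF sore_throat THEN cond_1]; R5 [IF sore_throat THEN cond_4]; R6 [IF isolate THEN exposure_confirmed]; R10 [IF sore_throat and o2_sat_low THEN cough]; R12 [IF o2_sat_low THEN chest_pain]; R15 [IF order_pcr and discharge_ok THEN notify_public_health]. Adds cond_1, cond_4, exposure_confirmed, cough, chest_pain, notify_public_health.
Round 3: R4 [IF exposure_confirmed and cough THEN order_xray]. Adds order_xray.
Round 4: R11 [IF order_xray THEN rash]. Adds rash.
Round 5: R9 [IF rash THEN immunocompromised]. Adds immunocompromised.
Closure: {admit, chest_pain, cond_1, cond_4, cough, discharge_ok, exposure_confirmed, fever_present, followup_48h, high_risk, immunocompromised, isolate, notify_public_health, o2_sat_low, observe_4h, order_pcr, order_xray, rapid_test_pos, rash, sore_throat} — 20 facts.

20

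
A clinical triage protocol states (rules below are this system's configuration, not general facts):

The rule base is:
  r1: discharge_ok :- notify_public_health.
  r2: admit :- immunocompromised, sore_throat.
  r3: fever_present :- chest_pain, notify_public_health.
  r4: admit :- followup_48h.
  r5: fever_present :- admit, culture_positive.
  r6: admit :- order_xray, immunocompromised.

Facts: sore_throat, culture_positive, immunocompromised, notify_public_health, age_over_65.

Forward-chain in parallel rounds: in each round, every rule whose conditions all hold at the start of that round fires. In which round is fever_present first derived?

2

[1] r1 [discharge_ok :- notify_public_health.]; r2 [admit :- immunocompromised, sore_throat.]. ⇒ new: discharge_ok, admit.
[2] r5 [fever_present :- admit, culture_positive.]. ⇒ new: fever_present.
fever_present first appears in round 2.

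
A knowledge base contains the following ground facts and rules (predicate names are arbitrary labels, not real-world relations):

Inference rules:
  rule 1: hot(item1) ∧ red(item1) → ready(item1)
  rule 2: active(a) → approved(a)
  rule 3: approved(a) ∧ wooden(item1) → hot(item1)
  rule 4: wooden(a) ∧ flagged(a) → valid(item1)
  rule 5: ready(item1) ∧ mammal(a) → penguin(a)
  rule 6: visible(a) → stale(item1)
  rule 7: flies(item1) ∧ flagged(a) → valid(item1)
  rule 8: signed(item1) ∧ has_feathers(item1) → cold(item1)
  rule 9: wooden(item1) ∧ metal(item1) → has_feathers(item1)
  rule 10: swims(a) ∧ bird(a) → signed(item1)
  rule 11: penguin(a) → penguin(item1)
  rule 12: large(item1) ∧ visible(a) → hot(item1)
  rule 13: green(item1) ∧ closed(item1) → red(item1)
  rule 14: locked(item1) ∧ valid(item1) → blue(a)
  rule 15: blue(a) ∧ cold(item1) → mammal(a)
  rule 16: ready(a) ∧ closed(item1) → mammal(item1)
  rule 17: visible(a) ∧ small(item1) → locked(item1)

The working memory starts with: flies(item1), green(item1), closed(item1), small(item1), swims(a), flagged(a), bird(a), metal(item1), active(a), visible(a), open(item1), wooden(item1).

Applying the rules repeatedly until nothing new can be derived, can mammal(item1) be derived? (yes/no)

no

Round 1 fires rule 2, rule 6, rule 7, rule 9, rule 10, rule 13, rule 17, giving approved(a), stale(item1), valid(item1), has_feathers(item1), signed(item1), red(item1), locked(item1).
Round 2 fires rule 3, rule 8, rule 14, giving hot(item1), cold(item1), blue(a).
Round 3 fires rule 1, rule 15, giving ready(item1), mammal(a).
Round 4 fires rule 5, giving penguin(a).
Round 5 fires rule 11, giving penguin(item1).
Fixed point reached. mammal(item1) is concluded only by rule 16; rule 16 needs ready(a) (never derived).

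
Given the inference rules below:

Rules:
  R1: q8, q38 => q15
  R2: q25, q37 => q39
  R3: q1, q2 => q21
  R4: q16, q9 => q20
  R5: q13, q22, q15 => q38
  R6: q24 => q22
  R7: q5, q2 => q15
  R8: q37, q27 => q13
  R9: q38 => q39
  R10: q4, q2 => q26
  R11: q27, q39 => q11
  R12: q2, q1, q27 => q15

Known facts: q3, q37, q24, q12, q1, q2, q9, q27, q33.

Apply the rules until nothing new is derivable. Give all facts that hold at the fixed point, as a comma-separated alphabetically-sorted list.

q1, q11, q12, q13, q15, q2, q21, q22, q24, q27, q3, q33, q37, q38, q39, q9

Round 1 — R3, R6, R8, R12, derive q21, q22, q13, q15.
Round 2 — R5, derive q38.
Round 3 — R9, derive q39.
Round 4 — R11, derive q11.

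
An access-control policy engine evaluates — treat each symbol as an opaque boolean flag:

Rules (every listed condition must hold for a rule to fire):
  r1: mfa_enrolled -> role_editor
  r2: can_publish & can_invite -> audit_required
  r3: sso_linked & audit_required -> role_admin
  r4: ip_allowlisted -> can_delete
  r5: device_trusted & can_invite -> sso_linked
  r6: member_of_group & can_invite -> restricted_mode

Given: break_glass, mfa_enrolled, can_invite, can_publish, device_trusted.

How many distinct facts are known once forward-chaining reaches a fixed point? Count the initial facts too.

9

Round 1: r1 [mfa_enrolled -> role_editor]; r2 [can_publish & can_invite -> audit_required]; r5 [device_trusted & can_invite -> sso_linked]. Adds role_editor, audit_required, sso_linked.
Round 2: r3 [sso_linked & audit_required -> role_admin]. Adds role_admin.
Closure: {audit_required, break_glass, can_invite, can_publish, device_trusted, mfa_enrolled, role_admin, role_editor, sso_linked} — 9 facts.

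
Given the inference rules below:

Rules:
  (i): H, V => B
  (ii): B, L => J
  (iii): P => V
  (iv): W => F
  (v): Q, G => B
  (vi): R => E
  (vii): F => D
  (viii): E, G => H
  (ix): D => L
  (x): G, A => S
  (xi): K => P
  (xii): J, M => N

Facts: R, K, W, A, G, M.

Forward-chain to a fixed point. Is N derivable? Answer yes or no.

yes

Round 1 fires (iv), (vi), (x), (xi), giving F, E, S, P.
Round 2 fires (iii), (vii), (viii), giving V, D, H.
Round 3 fires (i), (ix), giving B, L.
Round 4 fires (ii), giving J.
Round 5 fires (xii), giving N.
N appears in round 5, so it is derivable.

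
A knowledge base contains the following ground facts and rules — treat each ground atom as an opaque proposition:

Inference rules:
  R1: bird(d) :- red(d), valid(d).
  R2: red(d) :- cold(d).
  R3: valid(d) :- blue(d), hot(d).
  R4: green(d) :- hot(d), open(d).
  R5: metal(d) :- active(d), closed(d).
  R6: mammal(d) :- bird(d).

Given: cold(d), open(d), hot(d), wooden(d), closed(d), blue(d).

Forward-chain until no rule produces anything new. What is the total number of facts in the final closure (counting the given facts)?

11

Round 1 — R2, R3, R4, derive red(d), valid(d), green(d).
Round 2 — R1, derive bird(d).
Round 3 — R6, derive mammal(d).
Closure: {bird(d), blue(d), closed(d), cold(d), green(d), hot(d), mammal(d), open(d), red(d), valid(d), wooden(d)} — 11 facts.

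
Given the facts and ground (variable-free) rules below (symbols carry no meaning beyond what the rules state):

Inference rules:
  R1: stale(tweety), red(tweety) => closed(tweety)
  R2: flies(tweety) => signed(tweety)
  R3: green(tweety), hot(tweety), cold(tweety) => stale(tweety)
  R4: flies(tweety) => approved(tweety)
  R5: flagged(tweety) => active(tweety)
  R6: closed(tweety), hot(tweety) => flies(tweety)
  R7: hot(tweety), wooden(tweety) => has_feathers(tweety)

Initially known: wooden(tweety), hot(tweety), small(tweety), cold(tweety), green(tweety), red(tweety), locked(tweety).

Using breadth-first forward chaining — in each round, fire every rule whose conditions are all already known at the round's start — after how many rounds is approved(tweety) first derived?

4

Round 1: R3 [green(tweety), hot(tweety), cold(tweety) => stale(tweety)]; R7 [hot(tweety), wooden(tweety) => has_feathers(tweety)]. Adds stale(tweety), has_feathers(tweety).
Round 2: R1 [stale(tweety), red(tweety) => closed(tweety)]. Adds closed(tweety).
Round 3: R6 [closed(tweety), hot(tweety) => flies(tweety)]. Adds flies(tweety).
Round 4: R2 [flies(tweety) => signed(tweety)]; R4 [flies(tweety) => approved(tweety)]. Adds signed(tweety), approved(tweety).
approved(tweety) first appears in round 4.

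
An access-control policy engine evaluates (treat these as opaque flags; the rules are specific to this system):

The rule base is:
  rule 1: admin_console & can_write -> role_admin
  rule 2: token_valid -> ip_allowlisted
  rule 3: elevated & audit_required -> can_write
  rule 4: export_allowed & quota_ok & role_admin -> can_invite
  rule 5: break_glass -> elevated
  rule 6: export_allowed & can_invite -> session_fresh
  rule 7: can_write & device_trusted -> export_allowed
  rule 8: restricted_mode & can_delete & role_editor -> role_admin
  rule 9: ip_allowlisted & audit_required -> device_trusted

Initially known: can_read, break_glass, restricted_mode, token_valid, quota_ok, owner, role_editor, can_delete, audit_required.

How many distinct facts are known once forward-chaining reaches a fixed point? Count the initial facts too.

Round 1: rule 2 [token_valid -> ip_allowlisted]; rule 5 [break_glass -> elevated]; rule 8 [restricted_mode & can_delete & role_editor -> role_admin]. Adds ip_allowlisted, elevated, role_admin.
Round 2: rule 3 [elevated & audit_required -> can_write]; rule 9 [ip_allowlisted & audit_required -> device_trusted]. Adds can_write, device_trusted.
Round 3: rule 7 [can_write & device_trusted -> export_allowed]. Adds export_allowed.
Round 4: rule 4 [export_allowed & quota_ok & role_admin -> can_invite]. Adds can_invite.
Round 5: rule 6 [export_allowed & can_invite -> session_fresh]. Adds session_fresh.
Closure: {audit_required, break_glass, can_delete, can_invite, can_read, can_write, device_trusted, elevated, export_allowed, ip_allowlisted, owner, quota_ok, restricted_mode, role_admin, role_editor, session_fresh, token_valid} — 17 facts.

17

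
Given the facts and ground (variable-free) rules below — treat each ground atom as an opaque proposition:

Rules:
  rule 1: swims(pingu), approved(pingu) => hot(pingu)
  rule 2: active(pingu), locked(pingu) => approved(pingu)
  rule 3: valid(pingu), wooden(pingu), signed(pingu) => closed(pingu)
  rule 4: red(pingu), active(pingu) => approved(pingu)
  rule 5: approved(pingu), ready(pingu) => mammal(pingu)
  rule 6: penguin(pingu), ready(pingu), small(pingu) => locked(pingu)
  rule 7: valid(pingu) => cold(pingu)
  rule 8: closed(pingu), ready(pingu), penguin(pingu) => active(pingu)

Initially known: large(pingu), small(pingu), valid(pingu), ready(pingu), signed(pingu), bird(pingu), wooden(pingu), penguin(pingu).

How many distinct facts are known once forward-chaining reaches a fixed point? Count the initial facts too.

14

Round 1: rule 3 [valid(pingu), wooden(pingu), signed(pingu) => closed(pingu)]; rule 6 [penguin(pingu), ready(pingu), small(pingu) => locked(pingu)]; rule 7 [valid(pingu) => cold(pingu)]. New: closed(pingu), locked(pingu), cold(pingu).
Round 2: rule 8 [closed(pingu), ready(pingu), penguin(pingu) => active(pingu)]. New: active(pingu).
Round 3: rule 2 [active(pingu), locked(pingu) => approved(pingu)]. New: approved(pingu).
Round 4: rule 5 [approved(pingu), ready(pingu) => mammal(pingu)]. New: mammal(pingu).
Closure: {active(pingu), approved(pingu), bird(pingu), closed(pingu), cold(pingu), large(pingu), locked(pingu), mammal(pingu), penguin(pingu), ready(pingu), signed(pingu), small(pingu), valid(pingu), wooden(pingu)} — 14 facts.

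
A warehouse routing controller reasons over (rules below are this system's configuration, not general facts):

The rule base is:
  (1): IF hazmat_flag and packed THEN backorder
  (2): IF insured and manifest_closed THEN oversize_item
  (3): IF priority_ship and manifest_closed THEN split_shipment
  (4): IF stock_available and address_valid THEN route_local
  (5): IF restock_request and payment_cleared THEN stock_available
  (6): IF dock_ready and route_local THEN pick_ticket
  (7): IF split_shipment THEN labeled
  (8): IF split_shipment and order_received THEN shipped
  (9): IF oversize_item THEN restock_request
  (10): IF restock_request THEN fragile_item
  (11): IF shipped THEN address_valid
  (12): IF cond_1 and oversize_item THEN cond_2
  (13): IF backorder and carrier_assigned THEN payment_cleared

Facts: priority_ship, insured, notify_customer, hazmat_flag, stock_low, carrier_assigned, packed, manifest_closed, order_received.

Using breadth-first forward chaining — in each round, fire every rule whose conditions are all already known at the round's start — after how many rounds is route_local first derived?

Round 1 fires (1), (2), (3), giving backorder, oversize_item, split_shipment.
Round 2 fires (7), (8), (9), (13), giving labeled, shipped, restock_request, payment_cleared.
Round 3 fires (5), (10), (11), giving stock_available, fragile_item, address_valid.
Round 4 fires (4), giving route_local.
route_local first appears in round 4.

4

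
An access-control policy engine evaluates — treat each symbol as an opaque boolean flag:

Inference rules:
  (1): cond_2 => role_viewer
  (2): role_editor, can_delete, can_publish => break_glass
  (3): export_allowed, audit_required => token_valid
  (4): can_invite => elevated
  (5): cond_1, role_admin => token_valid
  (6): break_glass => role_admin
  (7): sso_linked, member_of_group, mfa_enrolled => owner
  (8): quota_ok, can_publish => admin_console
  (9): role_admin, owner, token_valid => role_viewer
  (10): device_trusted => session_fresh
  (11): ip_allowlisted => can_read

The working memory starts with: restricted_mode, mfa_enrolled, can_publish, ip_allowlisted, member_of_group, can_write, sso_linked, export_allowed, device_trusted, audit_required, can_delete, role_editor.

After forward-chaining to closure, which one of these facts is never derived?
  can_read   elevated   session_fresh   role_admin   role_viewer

[1] (2) [role_editor, can_delete, can_publish => break_glass]; (3) [export_allowed, audit_required => token_valid]; (7) [sso_linked, member_of_group, mfa_enrolled => owner]; (10) [device_trusted => session_fresh]; (11) [ip_allowlisted => can_read]. ⇒ new: break_glass, token_valid, owner, session_fresh, can_read.
[2] (6) [break_glass => role_admin]. ⇒ new: role_admin.
[3] (9) [role_admin, owner, token_valid => role_viewer]. ⇒ new: role_viewer.
Derived: role_viewer (round 3), role_admin (round 2), session_fresh (round 1), can_read (round 1). elevated never appears in any round.

elevated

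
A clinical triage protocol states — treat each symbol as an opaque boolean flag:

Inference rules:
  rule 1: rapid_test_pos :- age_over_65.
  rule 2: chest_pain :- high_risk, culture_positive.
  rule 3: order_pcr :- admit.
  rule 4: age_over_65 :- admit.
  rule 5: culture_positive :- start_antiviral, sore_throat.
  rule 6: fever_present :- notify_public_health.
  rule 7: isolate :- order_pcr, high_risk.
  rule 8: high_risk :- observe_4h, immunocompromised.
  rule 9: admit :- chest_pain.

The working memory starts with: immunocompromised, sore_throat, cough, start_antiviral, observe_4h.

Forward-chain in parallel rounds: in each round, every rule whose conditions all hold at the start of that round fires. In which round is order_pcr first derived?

4

Round 1 — rule 5, rule 8, derive culture_positive, high_risk.
Round 2 — rule 2, derive chest_pain.
Round 3 — rule 9, derive admit.
Round 4 — rule 3, rule 4, derive order_pcr, age_over_65.
order_pcr first appears in round 4.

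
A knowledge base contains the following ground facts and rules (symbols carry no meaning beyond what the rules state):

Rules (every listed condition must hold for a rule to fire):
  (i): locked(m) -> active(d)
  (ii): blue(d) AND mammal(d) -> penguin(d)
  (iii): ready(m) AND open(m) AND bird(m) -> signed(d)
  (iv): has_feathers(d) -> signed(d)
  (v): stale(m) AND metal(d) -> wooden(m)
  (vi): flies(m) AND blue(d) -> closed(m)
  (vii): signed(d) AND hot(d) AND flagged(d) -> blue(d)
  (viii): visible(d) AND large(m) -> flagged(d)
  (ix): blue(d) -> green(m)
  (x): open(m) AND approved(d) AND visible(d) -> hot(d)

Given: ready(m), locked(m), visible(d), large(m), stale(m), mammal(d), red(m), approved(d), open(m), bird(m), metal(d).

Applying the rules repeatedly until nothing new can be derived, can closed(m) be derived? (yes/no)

Round 1 — (i), (iii), (v), (viii), (x), derive active(d), signed(d), wooden(m), flagged(d), hot(d).
Round 2 — (vii), derive blue(d).
Round 3 — (ii), (ix), derive penguin(d), green(m).
Fixed point reached. closed(m) is concluded only by (vi); (vi) needs flies(m) (never derived).

no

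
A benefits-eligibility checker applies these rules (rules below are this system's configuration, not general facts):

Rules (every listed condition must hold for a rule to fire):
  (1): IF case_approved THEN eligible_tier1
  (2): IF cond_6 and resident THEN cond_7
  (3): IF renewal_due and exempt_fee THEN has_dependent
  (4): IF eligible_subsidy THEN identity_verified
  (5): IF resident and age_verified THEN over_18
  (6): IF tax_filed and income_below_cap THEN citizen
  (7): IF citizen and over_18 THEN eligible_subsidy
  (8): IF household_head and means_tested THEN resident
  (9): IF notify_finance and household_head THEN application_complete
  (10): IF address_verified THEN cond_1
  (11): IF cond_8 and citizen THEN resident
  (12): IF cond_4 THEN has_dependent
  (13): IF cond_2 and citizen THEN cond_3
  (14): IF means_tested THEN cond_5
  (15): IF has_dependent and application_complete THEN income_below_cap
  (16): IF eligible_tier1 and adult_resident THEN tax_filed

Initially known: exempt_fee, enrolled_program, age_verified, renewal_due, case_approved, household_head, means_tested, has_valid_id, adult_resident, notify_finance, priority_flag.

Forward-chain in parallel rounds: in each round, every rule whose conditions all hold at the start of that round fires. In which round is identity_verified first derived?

[1] (1) [IF case_approved THEN eligible_tier1]; (3) [IF renewal_due and exempt_fee THEN has_dependent]; (8) [IF household_head and means_tested THEN resident]; (9) [IF notify_finance and household_head THEN application_complete]; (14) [IF means_tested THEN cond_5]. ⇒ new: eligible_tier1, has_dependent, resident, application_complete, cond_5.
[2] (5) [IF resident and age_verified THEN over_18]; (15) [IF has_dependent and application_complete THEN income_below_cap]; (16) [IF eligible_tier1 and adult_resident THEN tax_filed]. ⇒ new: over_18, income_below_cap, tax_filed.
[3] (6) [IF tax_filed and income_below_cap THEN citizen]. ⇒ new: citizen.
[4] (7) [IF citizen and over_18 THEN eligible_subsidy]. ⇒ new: eligible_subsidy.
[5] (4) [IF eligible_subsidy THEN identity_verified]. ⇒ new: identity_verified.
identity_verified first appears in round 5.

5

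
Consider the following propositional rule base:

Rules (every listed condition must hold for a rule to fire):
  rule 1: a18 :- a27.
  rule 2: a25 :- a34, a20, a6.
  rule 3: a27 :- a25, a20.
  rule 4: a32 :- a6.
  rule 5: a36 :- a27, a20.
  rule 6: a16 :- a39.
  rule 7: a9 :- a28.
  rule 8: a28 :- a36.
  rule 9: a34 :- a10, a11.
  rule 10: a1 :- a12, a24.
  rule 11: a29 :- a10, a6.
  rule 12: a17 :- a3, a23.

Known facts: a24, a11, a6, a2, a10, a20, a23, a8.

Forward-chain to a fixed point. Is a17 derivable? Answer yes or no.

no

[1] rule 4 [a32 :- a6.]; rule 9 [a34 :- a10, a11.]; rule 11 [a29 :- a10, a6.]. ⇒ new: a32, a34, a29.
[2] rule 2 [a25 :- a34, a20, a6.]. ⇒ new: a25.
[3] rule 3 [a27 :- a25, a20.]. ⇒ new: a27.
[4] rule 1 [a18 :- a27.]; rule 5 [a36 :- a27, a20.]. ⇒ new: a18, a36.
[5] rule 8 [a28 :- a36.]. ⇒ new: a28.
[6] rule 7 [a9 :- a28.]. ⇒ new: a9.
Fixed point reached. a17 is concluded only by rule 12; rule 12 needs a3 (never derived).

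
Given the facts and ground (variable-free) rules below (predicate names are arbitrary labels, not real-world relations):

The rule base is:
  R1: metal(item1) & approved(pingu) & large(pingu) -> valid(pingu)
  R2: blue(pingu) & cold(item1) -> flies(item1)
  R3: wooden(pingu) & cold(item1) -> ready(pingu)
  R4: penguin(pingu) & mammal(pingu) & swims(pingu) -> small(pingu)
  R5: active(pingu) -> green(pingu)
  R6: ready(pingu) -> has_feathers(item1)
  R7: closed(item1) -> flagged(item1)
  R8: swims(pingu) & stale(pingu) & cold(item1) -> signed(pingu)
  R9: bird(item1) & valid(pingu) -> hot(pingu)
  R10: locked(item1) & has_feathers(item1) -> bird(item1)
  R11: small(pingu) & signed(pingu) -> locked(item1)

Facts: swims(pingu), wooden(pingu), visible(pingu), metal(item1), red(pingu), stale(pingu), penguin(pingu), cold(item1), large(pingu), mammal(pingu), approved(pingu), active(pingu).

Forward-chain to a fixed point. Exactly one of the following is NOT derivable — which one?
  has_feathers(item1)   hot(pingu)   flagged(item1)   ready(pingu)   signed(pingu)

flagged(item1)

Round 1 — R1, R3, R4, R5, R8, derive valid(pingu), ready(pingu), small(pingu), green(pingu), signed(pingu).
Round 2 — R6, R11, derive has_feathers(item1), locked(item1).
Round 3 — R10, derive bird(item1).
Round 4 — R9, derive hot(pingu).
Derived: hot(pingu) (round 4), has_feathers(item1) (round 2), signed(pingu) (round 1), ready(pingu) (round 1). flagged(item1) never appears in any round.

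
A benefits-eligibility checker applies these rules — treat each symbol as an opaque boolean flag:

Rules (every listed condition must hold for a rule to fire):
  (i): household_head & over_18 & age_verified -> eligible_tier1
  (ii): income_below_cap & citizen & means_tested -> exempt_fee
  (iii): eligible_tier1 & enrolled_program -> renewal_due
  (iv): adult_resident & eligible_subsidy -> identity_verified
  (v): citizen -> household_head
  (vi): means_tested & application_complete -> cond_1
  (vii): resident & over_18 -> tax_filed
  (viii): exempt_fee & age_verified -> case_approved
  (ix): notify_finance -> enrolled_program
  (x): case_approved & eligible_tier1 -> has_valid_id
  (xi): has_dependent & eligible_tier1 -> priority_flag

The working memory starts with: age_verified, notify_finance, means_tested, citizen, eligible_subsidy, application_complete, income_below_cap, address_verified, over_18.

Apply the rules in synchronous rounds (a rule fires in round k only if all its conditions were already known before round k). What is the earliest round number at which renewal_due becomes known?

3

Round 1 fires (ii), (v), (vi), (ix), giving exempt_fee, household_head, cond_1, enrolled_program.
Round 2 fires (i), (viii), giving eligible_tier1, case_approved.
Round 3 fires (iii), (x), giving renewal_due, has_valid_id.
renewal_due first appears in round 3.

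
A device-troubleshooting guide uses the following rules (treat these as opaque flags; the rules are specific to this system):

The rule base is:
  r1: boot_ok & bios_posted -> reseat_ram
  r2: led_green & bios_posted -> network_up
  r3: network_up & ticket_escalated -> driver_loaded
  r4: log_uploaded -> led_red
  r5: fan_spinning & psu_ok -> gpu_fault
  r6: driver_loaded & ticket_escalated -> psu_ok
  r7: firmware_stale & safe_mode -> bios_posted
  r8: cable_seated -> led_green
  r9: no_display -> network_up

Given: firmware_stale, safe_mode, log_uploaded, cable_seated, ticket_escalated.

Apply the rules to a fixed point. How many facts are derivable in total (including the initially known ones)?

Round 1: r4 [log_uploaded -> led_red]; r7 [firmware_stale & safe_mode -> bios_posted]; r8 [cable_seated -> led_green]. Adds led_red, bios_posted, led_green.
Round 2: r2 [led_green & bios_posted -> network_up]. Adds network_up.
Round 3: r3 [network_up & ticket_escalated -> driver_loaded]. Adds driver_loaded.
Round 4: r6 [driver_loaded & ticket_escalated -> psu_ok]. Adds psu_ok.
Closure: {bios_posted, cable_seated, driver_loaded, firmware_stale, led_green, led_red, log_uploaded, network_up, psu_ok, safe_mode, ticket_escalated} — 11 facts.

11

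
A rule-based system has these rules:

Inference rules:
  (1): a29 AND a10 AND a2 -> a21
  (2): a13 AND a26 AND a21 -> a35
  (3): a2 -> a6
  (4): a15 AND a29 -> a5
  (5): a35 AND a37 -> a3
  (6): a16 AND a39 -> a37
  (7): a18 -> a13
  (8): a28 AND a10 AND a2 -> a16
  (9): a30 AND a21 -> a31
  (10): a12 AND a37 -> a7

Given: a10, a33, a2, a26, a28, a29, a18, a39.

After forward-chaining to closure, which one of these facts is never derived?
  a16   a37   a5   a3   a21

a5

Round 1 — (1), (3), (7), (8), derive a21, a6, a13, a16.
Round 2 — (2), (6), derive a35, a37.
Round 3 — (5), derive a3.
Derived: a37 (round 2), a3 (round 3), a16 (round 1), a21 (round 1). a5 never appears in any round.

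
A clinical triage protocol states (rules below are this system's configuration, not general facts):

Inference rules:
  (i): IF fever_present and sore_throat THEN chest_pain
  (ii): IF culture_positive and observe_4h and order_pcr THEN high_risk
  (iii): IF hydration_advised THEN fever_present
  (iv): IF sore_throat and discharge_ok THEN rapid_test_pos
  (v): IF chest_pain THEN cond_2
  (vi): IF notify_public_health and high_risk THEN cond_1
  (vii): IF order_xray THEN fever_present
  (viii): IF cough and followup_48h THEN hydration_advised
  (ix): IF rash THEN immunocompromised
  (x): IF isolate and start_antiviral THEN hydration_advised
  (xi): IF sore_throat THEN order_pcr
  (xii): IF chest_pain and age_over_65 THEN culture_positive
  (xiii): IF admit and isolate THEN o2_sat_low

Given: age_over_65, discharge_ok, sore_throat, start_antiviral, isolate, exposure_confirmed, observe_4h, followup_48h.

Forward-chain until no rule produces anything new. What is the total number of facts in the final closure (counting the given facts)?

16

Round 1: (iv) [IF sore_throat and discharge_ok THEN rapid_test_pos]; (x) [IF isolate and start_antiviral THEN hydration_advised]; (xi) [IF sore_throat THEN order_pcr]. New: rapid_test_pos, hydration_advised, order_pcr.
Round 2: (iii) [IF hydration_advised THEN fever_present]. New: fever_present.
Round 3: (i) [IF fever_present and sore_throat THEN chest_pain]. New: chest_pain.
Round 4: (v) [IF chest_pain THEN cond_2]; (xii) [IF chest_pain and age_over_65 THEN culture_positive]. New: cond_2, culture_positive.
Round 5: (ii) [IF culture_positive and observe_4h and order_pcr THEN high_risk]. New: high_risk.
Closure: {age_over_65, chest_pain, cond_2, culture_positive, discharge_ok, exposure_confirmed, fever_present, followup_48h, high_risk, hydration_advised, isolate, observe_4h, order_pcr, rapid_test_pos, sore_throat, start_antiviral} — 16 facts.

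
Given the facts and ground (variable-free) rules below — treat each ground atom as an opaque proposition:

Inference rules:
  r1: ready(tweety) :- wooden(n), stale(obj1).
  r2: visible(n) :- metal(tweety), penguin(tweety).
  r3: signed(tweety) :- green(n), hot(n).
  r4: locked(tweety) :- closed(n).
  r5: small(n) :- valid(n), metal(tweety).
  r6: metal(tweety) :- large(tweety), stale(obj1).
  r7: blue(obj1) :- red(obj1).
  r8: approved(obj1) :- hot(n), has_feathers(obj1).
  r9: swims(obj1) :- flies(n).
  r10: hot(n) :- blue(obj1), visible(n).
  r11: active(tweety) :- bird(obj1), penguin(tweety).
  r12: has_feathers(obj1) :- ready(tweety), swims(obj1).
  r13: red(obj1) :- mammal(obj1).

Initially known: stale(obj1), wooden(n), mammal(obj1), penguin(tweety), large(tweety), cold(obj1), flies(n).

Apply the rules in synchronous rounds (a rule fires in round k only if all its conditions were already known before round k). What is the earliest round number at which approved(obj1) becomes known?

4

Round 1: r1 [ready(tweety) :- wooden(n), stale(obj1).]; r6 [metal(tweety) :- large(tweety), stale(obj1).]; r9 [swims(obj1) :- flies(n).]; r13 [red(obj1) :- mammal(obj1).]. New: ready(tweety), metal(tweety), swims(obj1), red(obj1).
Round 2: r2 [visible(n) :- metal(tweety), penguin(tweety).]; r7 [blue(obj1) :- red(obj1).]; r12 [has_feathers(obj1) :- ready(tweety), swims(obj1).]. New: visible(n), blue(obj1), has_feathers(obj1).
Round 3: r10 [hot(n) :- blue(obj1), visible(n).]. New: hot(n).
Round 4: r8 [approved(obj1) :- hot(n), has_feathers(obj1).]. New: approved(obj1).
approved(obj1) first appears in round 4.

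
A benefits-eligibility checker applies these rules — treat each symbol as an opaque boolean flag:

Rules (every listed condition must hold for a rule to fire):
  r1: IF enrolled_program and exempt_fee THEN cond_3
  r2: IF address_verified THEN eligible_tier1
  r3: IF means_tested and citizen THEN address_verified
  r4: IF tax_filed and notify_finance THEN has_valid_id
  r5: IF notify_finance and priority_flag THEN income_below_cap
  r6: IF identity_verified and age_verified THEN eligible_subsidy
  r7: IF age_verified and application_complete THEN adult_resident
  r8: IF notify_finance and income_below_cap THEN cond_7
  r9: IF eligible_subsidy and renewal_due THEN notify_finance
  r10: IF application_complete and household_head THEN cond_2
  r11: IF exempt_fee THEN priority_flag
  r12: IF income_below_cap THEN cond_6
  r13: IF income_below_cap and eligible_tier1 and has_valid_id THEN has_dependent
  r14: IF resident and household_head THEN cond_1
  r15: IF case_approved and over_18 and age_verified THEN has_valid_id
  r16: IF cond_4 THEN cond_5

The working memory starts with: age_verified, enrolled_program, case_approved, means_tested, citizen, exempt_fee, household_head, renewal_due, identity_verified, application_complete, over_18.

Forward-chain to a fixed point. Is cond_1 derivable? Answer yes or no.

Round 1 fires r1, r3, r6, r7, r10, r11, r15, giving cond_3, address_verified, eligible_subsidy, adult_resident, cond_2, priority_flag, has_valid_id.
Round 2 fires r2, r9, giving eligible_tier1, notify_finance.
Round 3 fires r5, giving income_below_cap.
Round 4 fires r8, r12, r13, giving cond_7, cond_6, has_dependent.
Fixed point reached. cond_1 is concluded only by r14; r14 needs resident (never derived).

no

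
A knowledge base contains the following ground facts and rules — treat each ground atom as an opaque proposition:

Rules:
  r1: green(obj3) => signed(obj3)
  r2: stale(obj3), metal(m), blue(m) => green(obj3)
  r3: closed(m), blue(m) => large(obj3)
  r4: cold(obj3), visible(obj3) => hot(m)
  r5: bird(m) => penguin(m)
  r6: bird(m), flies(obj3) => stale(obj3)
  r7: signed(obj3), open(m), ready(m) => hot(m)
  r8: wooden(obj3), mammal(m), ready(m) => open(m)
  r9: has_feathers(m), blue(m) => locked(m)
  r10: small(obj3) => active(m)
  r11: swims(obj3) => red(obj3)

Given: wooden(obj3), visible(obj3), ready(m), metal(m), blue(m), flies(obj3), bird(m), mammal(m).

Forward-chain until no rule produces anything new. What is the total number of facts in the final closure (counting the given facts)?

14

Round 1: r5 [bird(m) => penguin(m)]; r6 [bird(m), flies(obj3) => stale(obj3)]; r8 [wooden(obj3), mammal(m), ready(m) => open(m)]. Adds penguin(m), stale(obj3), open(m).
Round 2: r2 [stale(obj3), metal(m), blue(m) => green(obj3)]. Adds green(obj3).
Round 3: r1 [green(obj3) => signed(obj3)]. Adds signed(obj3).
Round 4: r7 [signed(obj3), open(m), ready(m) => hot(m)]. Adds hot(m).
Closure: {bird(m), blue(m), flies(obj3), green(obj3), hot(m), mammal(m), metal(m), open(m), penguin(m), ready(m), signed(obj3), stale(obj3), visible(obj3), wooden(obj3)} — 14 facts.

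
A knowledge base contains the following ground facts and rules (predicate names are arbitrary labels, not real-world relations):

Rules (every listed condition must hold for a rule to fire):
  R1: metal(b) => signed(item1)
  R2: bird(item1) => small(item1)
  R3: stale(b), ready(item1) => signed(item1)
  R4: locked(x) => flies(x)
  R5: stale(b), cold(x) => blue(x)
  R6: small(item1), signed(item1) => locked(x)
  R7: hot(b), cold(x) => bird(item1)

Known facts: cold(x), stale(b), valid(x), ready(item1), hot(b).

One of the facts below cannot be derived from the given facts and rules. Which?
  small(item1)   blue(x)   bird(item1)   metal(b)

metal(b)

Round 1 fires R3, R5, R7, giving signed(item1), blue(x), bird(item1).
Round 2 fires R2, giving small(item1).
Round 3 fires R6, giving locked(x).
Round 4 fires R4, giving flies(x).
Derived: blue(x) (round 1), bird(item1) (round 1), small(item1) (round 2). metal(b) never appears in any round.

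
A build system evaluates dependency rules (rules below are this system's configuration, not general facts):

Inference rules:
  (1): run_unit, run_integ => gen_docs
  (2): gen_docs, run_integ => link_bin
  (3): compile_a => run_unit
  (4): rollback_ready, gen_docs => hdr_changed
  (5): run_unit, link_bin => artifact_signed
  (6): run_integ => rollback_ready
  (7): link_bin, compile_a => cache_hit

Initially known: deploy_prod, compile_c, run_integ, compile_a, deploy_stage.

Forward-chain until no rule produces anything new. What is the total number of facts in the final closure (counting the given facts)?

12

[1] (3) [compile_a => run_unit]; (6) [run_integ => rollback_ready]. ⇒ new: run_unit, rollback_ready.
[2] (1) [run_unit, run_integ => gen_docs]. ⇒ new: gen_docs.
[3] (2) [gen_docs, run_integ => link_bin]; (4) [rollback_ready, gen_docs => hdr_changed]. ⇒ new: link_bin, hdr_changed.
[4] (5) [run_unit, link_bin => artifact_signed]; (7) [link_bin, compile_a => cache_hit]. ⇒ new: artifact_signed, cache_hit.
Closure: {artifact_signed, cache_hit, compile_a, compile_c, deploy_prod, deploy_stage, gen_docs, hdr_changed, link_bin, rollback_ready, run_integ, run_unit} — 12 facts.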